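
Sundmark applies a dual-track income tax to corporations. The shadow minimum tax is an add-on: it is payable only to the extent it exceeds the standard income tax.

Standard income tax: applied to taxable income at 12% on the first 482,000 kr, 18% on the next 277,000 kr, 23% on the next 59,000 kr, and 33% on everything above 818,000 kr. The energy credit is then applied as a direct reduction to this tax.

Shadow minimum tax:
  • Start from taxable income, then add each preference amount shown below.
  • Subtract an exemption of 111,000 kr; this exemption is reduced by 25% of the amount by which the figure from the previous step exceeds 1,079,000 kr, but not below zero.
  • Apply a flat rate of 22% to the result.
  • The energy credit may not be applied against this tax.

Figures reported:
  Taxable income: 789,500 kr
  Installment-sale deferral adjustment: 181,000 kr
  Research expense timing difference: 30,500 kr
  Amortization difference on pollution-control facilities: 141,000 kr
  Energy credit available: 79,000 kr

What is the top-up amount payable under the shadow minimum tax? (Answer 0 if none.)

Standard income tax:
  482,000 kr × 12% = 57,840 kr
  277,000 kr × 18% = 49,860 kr
  30,500 kr × 23% = 7,015 kr
  → 114,715 kr
  Less energy credit 79,000 kr → 35,715 kr

Shadow minimum tax:
  Adjusted income: 789,500 kr + 181,000 kr + 30,500 kr + 141,000 kr = 1,142,000 kr
  Exemption: 111,000 kr − 25% × (1,142,000 kr − 1,079,000 kr) = 111,000 kr − 15,750 kr = 95,250 kr
  Base: 1,142,000 kr − 95,250 kr = 1,046,750 kr
  1,046,750 kr × 22% = 230,285 kr

Excess of shadow minimum tax over standard income tax: 230,285 kr − 35,715 kr = 194,570 kr.

194,570 kr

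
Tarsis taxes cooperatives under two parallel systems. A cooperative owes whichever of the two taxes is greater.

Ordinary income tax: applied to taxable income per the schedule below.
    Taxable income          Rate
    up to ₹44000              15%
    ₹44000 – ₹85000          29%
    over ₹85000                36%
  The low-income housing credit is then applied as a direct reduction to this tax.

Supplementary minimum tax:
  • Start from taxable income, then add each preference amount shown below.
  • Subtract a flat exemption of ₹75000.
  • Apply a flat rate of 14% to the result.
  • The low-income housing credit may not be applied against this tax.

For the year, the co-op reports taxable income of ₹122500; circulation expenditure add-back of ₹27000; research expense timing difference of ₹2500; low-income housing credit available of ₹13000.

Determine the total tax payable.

₹18990

Supplementary minimum tax:
  Adjusted income: ₹122500 + ₹27000 + ₹2500 = ₹152000
  Less exemption ₹75000 → base ₹77000
  ₹77000 × 14% = ₹10780

Ordinary income tax:
  ₹44000 × 15% = ₹6600
  ₹41000 × 29% = ₹11890
  ₹37500 × 36% = ₹13500
  → ₹31990
  Less low-income housing credit ₹13000 → ₹18990

₹18990 > ₹10780, so the ordinary income tax governs.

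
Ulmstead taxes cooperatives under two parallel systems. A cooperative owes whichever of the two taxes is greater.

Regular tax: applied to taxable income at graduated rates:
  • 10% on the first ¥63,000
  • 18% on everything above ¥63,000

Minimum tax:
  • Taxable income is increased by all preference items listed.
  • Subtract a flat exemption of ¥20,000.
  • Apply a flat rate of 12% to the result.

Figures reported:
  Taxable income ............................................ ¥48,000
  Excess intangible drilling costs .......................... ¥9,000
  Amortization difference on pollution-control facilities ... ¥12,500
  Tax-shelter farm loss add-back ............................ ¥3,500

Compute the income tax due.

Minimum tax:
  Adjusted income: ¥48,000 + ¥9,000 + ¥12,500 + ¥3,500 = ¥73,000
  Less exemption ¥20,000 → base ¥53,000
  ¥53,000 × 12% = ¥6,360

Regular tax:
  ¥48,000 × 10% = ¥4,800

¥6,360 > ¥4,800, so the minimum tax is the binding amount.

¥6,360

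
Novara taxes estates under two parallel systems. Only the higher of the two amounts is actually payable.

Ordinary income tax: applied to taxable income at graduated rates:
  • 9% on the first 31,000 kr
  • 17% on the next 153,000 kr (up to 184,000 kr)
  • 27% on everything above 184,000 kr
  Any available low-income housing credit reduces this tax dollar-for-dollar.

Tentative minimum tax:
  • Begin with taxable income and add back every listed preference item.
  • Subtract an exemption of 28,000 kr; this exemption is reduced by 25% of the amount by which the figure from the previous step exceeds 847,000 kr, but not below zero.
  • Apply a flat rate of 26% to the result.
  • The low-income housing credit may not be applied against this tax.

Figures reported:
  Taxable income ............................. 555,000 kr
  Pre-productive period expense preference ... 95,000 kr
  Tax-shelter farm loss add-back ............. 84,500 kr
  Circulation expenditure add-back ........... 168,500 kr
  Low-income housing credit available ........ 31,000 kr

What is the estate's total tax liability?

231,140 kr

Tentative minimum tax:
  Adjusted income: 555,000 kr + 95,000 kr + 84,500 kr + 168,500 kr = 903,000 kr
  Exemption: 28,000 kr − 25% × (903,000 kr − 847,000 kr) = 28,000 kr − 14,000 kr = 14,000 kr
  Base: 903,000 kr − 14,000 kr = 889,000 kr
  889,000 kr × 26% = 231,140 kr

Ordinary income tax:
  31,000 kr × 9% = 2,790 kr
  153,000 kr × 17% = 26,010 kr
  371,000 kr × 27% = 100,170 kr
  → 128,970 kr
  Less low-income housing credit 31,000 kr → 97,970 kr

231,140 kr > 97,970 kr, so the tentative minimum tax is the binding amount.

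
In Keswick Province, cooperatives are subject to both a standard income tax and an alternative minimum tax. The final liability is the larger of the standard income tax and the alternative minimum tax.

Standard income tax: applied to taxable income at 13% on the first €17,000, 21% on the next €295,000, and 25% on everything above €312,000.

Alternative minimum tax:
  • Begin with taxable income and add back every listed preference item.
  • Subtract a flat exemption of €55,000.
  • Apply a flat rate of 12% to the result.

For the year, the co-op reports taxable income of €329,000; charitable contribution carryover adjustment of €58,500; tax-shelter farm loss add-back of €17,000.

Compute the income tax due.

Alternative minimum tax:
  Adjusted income: €329,000 + €58,500 + €17,000 = €404,500
  Less exemption €55,000 → base €349,500
  €349,500 × 12% = €41,940

Standard income tax:
  €17,000 × 13% = €2,210
  €295,000 × 21% = €61,950
  €17,000 × 25% = €4,250
  → €68,410

€68,410 > €41,940, so the standard income tax governs.

€68,410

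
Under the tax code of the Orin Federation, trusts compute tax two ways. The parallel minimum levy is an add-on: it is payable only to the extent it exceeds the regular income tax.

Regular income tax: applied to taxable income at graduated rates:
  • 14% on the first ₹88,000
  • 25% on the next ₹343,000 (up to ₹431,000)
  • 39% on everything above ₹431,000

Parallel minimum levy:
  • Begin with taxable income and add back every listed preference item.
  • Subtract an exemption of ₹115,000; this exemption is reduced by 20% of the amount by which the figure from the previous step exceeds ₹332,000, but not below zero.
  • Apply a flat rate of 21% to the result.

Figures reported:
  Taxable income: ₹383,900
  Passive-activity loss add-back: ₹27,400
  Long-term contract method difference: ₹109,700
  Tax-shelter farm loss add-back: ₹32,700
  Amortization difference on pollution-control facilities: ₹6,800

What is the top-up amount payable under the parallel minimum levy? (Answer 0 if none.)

₹16,857

Parallel minimum levy:
  Adjusted income: ₹383,900 + ₹27,400 + ₹109,700 + ₹32,700 + ₹6,800 = ₹560,500
  Exemption: ₹115,000 − 20% × (₹560,500 − ₹332,000) = ₹115,000 − ₹45,700 = ₹69,300
  Base: ₹560,500 − ₹69,300 = ₹491,200
  ₹491,200 × 21% = ₹103,152

Regular income tax:
  ₹88,000 × 14% = ₹12,320
  ₹295,900 × 25% = ₹73,975
  → ₹86,295

Excess of parallel minimum levy over regular income tax: ₹103,152 − ₹86,295 = ₹16,857.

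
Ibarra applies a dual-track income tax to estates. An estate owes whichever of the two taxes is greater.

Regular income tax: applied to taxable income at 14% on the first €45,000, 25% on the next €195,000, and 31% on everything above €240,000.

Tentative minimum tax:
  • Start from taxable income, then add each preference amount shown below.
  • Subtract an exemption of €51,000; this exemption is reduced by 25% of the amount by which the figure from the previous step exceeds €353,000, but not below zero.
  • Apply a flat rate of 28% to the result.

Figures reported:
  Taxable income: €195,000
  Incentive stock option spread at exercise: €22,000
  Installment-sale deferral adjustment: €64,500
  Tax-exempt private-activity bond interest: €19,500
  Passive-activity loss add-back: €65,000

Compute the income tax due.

€89,110

Regular income tax:
  €45,000 × 14% = €6,300
  €150,000 × 25% = €37,500
  → €43,800

Tentative minimum tax:
  Adjusted income: €195,000 + €22,000 + €64,500 + €19,500 + €65,000 = €366,000
  Exemption: €51,000 − 25% × (€366,000 − €353,000) = €51,000 − €3,250 = €47,750
  Base: €366,000 − €47,750 = €318,250
  €318,250 × 28% = €89,110

€89,110 > €43,800, so the tentative minimum tax is the binding amount.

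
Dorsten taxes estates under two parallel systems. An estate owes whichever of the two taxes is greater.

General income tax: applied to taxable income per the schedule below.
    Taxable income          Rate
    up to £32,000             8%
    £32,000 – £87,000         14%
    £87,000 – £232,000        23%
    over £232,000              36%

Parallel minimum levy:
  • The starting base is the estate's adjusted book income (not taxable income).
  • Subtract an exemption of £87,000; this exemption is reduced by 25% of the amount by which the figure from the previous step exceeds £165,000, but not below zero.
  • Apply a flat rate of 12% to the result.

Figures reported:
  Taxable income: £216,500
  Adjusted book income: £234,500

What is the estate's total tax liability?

£40,045

General income tax:
  £32,000 × 8% = £2,560
  £55,000 × 14% = £7,700
  £129,500 × 23% = £29,785
  → £40,045

Parallel minimum levy:
  Base (adjusted book income): £234,500
  Exemption: £87,000 − 25% × (£234,500 − £165,000) = £87,000 − £17,375 = £69,625
  Base: £234,500 − £69,625 = £164,875
  £164,875 × 12% = £19,785

£40,045 > £19,785, so the general income tax governs.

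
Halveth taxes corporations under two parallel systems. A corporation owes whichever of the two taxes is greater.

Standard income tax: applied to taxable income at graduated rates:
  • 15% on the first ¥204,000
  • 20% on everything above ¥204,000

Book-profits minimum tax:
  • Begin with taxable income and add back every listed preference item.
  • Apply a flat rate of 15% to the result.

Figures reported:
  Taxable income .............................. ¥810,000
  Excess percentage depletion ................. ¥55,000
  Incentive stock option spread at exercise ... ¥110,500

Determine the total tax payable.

Standard income tax:
  ¥204,000 × 15% = ¥30,600
  ¥606,000 × 20% = ¥121,200
  → ¥151,800

Book-profits minimum tax:
  Adjusted income: ¥810,000 + ¥55,000 + ¥110,500 = ¥975,500
  ¥975,500 × 15% = ¥146,325

¥151,800 > ¥146,325, so the standard income tax governs.

¥151,800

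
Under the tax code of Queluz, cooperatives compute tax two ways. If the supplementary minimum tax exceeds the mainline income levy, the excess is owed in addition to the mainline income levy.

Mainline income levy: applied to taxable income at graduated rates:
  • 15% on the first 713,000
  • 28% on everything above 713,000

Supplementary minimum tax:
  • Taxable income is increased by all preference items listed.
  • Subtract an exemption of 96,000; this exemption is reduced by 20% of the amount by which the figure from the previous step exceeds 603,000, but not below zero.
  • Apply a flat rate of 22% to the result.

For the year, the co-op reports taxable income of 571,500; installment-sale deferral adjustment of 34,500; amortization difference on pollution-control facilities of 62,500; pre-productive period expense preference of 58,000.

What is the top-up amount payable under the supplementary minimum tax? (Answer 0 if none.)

Mainline income levy:
  571,500 × 15% = 85,725

Supplementary minimum tax:
  Adjusted income: 571,500 + 34,500 + 62,500 + 58,000 = 726,500
  Exemption: 96,000 − 20% × (726,500 − 603,000) = 96,000 − 24,700 = 71,300
  Base: 726,500 − 71,300 = 655,200
  655,200 × 22% = 144,144

Excess of supplementary minimum tax over mainline income levy: 144,144 − 85,725 = 58,419.

58,419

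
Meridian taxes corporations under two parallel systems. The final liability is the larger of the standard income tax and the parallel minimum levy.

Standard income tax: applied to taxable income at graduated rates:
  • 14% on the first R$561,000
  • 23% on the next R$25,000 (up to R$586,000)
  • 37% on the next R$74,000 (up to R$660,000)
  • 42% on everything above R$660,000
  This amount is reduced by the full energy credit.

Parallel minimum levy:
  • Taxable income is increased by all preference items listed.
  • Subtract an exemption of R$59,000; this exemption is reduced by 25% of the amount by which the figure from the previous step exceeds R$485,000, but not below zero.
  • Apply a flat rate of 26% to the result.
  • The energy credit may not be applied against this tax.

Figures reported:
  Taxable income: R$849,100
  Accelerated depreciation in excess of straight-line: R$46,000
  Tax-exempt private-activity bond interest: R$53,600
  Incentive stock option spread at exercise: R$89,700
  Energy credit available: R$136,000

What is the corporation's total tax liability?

Parallel minimum levy:
  Adjusted income: R$849,100 + R$46,000 + R$53,600 + R$89,700 = R$1,038,400
  Exemption: 25% × (R$1,038,400 − R$485,000) = R$138,350 ≥ R$59,000, so the exemption is fully phased out
  Base: R$1,038,400 − R$0 = R$1,038,400
  R$1,038,400 × 26% = R$269,984

Standard income tax:
  R$561,000 × 14% = R$78,540
  R$25,000 × 23% = R$5,750
  R$74,000 × 37% = R$27,380
  R$189,100 × 42% = R$79,422
  → R$191,092
  Less energy credit R$136,000 → R$55,092

R$269,984 > R$55,092, so the parallel minimum levy is the binding amount.

R$269,984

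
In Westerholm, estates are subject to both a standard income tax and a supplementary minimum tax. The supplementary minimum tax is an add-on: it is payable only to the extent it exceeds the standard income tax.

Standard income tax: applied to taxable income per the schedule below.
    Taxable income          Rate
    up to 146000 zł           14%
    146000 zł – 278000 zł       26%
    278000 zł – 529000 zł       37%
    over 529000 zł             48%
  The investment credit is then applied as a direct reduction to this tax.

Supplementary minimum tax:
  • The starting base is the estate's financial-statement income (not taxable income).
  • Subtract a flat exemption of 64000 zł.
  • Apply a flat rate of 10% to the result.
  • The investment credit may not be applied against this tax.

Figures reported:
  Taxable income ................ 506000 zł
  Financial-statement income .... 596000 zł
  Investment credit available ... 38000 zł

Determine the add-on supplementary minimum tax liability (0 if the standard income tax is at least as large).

0 zł

Supplementary minimum tax:
  Base (financial-statement income): 596000 zł
  Less exemption 64000 zł → base 532000 zł
  532000 zł × 10% = 53200 zł

Standard income tax:
  146000 zł × 14% = 20440 zł
  132000 zł × 26% = 34320 zł
  228000 zł × 37% = 84360 zł
  → 139120 zł
  Less investment credit 38000 zł → 101120 zł

53200 zł ≤ 101120 zł, so no add-on is due.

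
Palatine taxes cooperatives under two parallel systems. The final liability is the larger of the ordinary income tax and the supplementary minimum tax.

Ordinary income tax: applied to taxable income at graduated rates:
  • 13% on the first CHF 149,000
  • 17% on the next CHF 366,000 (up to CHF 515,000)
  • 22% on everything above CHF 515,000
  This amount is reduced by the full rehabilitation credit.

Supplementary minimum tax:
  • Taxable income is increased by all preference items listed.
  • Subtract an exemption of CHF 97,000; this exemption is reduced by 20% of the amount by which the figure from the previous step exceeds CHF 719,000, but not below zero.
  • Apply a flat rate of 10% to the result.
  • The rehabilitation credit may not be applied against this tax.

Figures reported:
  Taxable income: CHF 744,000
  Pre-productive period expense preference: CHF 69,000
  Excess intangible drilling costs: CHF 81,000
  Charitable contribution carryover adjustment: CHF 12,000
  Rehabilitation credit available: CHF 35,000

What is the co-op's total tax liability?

Supplementary minimum tax:
  Adjusted income: CHF 744,000 + CHF 69,000 + CHF 81,000 + CHF 12,000 = CHF 906,000
  Exemption: CHF 97,000 − 20% × (CHF 906,000 − CHF 719,000) = CHF 97,000 − CHF 37,400 = CHF 59,600
  Base: CHF 906,000 − CHF 59,600 = CHF 846,400
  CHF 846,400 × 10% = CHF 84,640

Ordinary income tax:
  CHF 149,000 × 13% = CHF 19,370
  CHF 366,000 × 17% = CHF 62,220
  CHF 229,000 × 22% = CHF 50,380
  → CHF 131,970
  Less rehabilitation credit CHF 35,000 → CHF 96,970

CHF 96,970 > CHF 84,640, so the ordinary income tax governs.

CHF 96,970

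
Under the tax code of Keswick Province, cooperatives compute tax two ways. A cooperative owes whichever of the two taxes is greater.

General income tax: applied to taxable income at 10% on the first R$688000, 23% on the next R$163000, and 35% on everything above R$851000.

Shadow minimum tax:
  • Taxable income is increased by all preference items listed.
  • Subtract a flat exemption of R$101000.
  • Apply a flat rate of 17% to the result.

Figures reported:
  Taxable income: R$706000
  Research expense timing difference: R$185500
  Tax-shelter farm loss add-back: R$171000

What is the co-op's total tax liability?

R$163455

General income tax:
  R$688000 × 10% = R$68800
  R$18000 × 23% = R$4140
  → R$72940

Shadow minimum tax:
  Adjusted income: R$706000 + R$185500 + R$171000 = R$1062500
  Less exemption R$101000 → base R$961500
  R$961500 × 17% = R$163455

R$163455 > R$72940, so the shadow minimum tax is the binding amount.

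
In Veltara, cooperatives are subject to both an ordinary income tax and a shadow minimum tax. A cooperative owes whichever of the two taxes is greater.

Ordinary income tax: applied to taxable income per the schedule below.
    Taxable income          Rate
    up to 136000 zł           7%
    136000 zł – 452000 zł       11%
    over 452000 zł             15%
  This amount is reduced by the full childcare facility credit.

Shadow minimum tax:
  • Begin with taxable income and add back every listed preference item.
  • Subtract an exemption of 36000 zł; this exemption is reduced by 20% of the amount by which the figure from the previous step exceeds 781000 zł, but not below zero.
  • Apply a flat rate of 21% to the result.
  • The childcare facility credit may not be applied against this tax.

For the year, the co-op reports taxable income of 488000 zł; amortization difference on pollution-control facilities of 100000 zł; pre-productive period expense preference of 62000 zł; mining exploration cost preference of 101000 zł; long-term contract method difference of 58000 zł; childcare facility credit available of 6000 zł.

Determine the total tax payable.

163506 zł

Shadow minimum tax:
  Adjusted income: 488000 zł + 100000 zł + 62000 zł + 101000 zł + 58000 zł = 809000 zł
  Exemption: 36000 zł − 20% × (809000 zł − 781000 zł) = 36000 zł − 5600 zł = 30400 zł
  Base: 809000 zł − 30400 zł = 778600 zł
  778600 zł × 21% = 163506 zł

Ordinary income tax:
  136000 zł × 7% = 9520 zł
  316000 zł × 11% = 34760 zł
  36000 zł × 15% = 5400 zł
  → 49680 zł
  Less childcare facility credit 6000 zł → 43680 zł

163506 zł > 43680 zł, so the shadow minimum tax is the binding amount.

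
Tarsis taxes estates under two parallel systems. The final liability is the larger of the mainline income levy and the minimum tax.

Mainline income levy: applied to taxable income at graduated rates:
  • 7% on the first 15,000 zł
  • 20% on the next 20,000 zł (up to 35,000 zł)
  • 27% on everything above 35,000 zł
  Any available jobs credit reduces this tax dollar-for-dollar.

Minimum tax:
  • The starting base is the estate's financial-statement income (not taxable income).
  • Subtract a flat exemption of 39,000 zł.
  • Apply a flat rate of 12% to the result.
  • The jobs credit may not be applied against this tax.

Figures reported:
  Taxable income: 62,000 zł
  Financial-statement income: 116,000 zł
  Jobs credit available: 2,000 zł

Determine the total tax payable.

10,340 zł

Mainline income levy:
  15,000 zł × 7% = 1,050 zł
  20,000 zł × 20% = 4,000 zł
  27,000 zł × 27% = 7,290 zł
  → 12,340 zł
  Less jobs credit 2,000 zł → 10,340 zł

Minimum tax:
  Base (financial-statement income): 116,000 zł
  Less exemption 39,000 zł → base 77,000 zł
  77,000 zł × 12% = 9,240 zł

10,340 zł > 9,240 zł, so the mainline income levy governs.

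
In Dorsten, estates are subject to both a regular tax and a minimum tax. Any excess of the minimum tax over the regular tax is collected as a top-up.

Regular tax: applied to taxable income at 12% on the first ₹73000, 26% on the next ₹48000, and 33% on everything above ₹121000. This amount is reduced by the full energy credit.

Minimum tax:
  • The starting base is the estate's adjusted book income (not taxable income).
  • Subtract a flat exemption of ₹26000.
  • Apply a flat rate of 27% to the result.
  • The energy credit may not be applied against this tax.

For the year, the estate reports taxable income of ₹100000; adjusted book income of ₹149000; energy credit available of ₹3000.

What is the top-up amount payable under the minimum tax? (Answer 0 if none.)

Minimum tax:
  Base (adjusted book income): ₹149000
  Less exemption ₹26000 → base ₹123000
  ₹123000 × 27% = ₹33210

Regular tax:
  ₹73000 × 12% = ₹8760
  ₹27000 × 26% = ₹7020
  → ₹15780
  Less energy credit ₹3000 → ₹12780

Excess of minimum tax over regular tax: ₹33210 − ₹12780 = ₹20430.

₹20430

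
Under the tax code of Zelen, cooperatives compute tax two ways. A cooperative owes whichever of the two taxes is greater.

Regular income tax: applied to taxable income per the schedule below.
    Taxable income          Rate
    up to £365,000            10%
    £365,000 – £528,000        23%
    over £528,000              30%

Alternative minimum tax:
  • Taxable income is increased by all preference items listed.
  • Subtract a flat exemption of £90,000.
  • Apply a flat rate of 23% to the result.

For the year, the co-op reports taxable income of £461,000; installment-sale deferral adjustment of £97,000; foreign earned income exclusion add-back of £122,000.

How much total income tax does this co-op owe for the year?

£135,700

Regular income tax:
  £365,000 × 10% = £36,500
  £96,000 × 23% = £22,080
  → £58,580

Alternative minimum tax:
  Adjusted income: £461,000 + £97,000 + £122,000 = £680,000
  Less exemption £90,000 → base £590,000
  £590,000 × 23% = £135,700

£135,700 > £58,580, so the alternative minimum tax is the binding amount.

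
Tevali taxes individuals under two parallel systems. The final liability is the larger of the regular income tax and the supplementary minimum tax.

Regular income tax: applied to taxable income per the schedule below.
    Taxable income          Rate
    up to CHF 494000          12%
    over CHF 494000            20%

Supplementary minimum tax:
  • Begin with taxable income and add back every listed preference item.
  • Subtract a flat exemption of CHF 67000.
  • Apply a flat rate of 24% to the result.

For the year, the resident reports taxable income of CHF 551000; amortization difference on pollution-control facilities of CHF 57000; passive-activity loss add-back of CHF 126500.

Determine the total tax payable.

Supplementary minimum tax:
  Adjusted income: CHF 551000 + CHF 57000 + CHF 126500 = CHF 734500
  Less exemption CHF 67000 → base CHF 667500
  CHF 667500 × 24% = CHF 160200

Regular income tax:
  CHF 494000 × 12% = CHF 59280
  CHF 57000 × 20% = CHF 11400
  → CHF 70680

CHF 160200 > CHF 70680, so the supplementary minimum tax is the binding amount.

CHF 160200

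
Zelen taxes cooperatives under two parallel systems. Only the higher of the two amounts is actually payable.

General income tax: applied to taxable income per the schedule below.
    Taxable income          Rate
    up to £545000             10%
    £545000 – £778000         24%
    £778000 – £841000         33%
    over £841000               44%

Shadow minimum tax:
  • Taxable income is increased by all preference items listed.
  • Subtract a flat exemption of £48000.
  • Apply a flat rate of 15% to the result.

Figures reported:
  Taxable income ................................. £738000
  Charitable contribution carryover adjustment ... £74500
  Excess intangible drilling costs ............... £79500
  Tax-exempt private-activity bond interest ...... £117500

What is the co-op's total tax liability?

Shadow minimum tax:
  Adjusted income: £738000 + £74500 + £79500 + £117500 = £1009500
  Less exemption £48000 → base £961500
  £961500 × 15% = £144225

General income tax:
  £545000 × 10% = £54500
  £193000 × 24% = £46320
  → £100820

£144225 > £100820, so the shadow minimum tax is the binding amount.

£144225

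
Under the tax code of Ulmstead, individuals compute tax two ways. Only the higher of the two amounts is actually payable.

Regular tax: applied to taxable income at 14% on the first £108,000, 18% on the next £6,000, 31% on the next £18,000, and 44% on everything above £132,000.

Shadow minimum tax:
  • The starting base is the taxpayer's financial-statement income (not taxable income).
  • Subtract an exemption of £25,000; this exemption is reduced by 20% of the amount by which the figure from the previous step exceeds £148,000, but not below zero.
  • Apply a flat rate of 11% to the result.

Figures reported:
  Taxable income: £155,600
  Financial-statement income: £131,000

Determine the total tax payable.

£32,164

Regular tax:
  £108,000 × 14% = £15,120
  £6,000 × 18% = £1,080
  £18,000 × 31% = £5,580
  £23,600 × 44% = £10,384
  → £32,164

Shadow minimum tax:
  Base (financial-statement income): £131,000
  Exemption: £131,000 ≤ £148,000, so full £25,000 applies
  Base: £131,000 − £25,000 = £106,000
  £106,000 × 11% = £11,660

£32,164 > £11,660, so the regular tax governs.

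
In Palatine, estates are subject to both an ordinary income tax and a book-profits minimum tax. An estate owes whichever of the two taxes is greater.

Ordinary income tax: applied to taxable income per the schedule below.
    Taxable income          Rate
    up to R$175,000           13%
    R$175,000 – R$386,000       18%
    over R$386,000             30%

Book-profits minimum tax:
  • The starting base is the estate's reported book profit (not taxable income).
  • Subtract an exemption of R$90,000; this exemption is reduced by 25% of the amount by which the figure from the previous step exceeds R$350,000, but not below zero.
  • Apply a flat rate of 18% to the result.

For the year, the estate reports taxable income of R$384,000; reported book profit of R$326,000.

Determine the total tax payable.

R$60,370

Ordinary income tax:
  R$175,000 × 13% = R$22,750
  R$209,000 × 18% = R$37,620
  → R$60,370

Book-profits minimum tax:
  Base (reported book profit): R$326,000
  Exemption: R$326,000 ≤ R$350,000, so full R$90,000 applies
  Base: R$326,000 − R$90,000 = R$236,000
  R$236,000 × 18% = R$42,480

R$60,370 > R$42,480, so the ordinary income tax governs.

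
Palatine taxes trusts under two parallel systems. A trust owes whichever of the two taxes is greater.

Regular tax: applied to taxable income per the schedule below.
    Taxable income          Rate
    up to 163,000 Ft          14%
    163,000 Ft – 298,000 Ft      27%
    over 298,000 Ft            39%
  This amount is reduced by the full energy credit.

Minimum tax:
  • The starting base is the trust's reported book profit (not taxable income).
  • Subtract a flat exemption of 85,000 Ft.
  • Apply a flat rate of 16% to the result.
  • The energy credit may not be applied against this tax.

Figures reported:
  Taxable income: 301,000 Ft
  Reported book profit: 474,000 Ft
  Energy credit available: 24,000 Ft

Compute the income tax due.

62,240 Ft

Minimum tax:
  Base (reported book profit): 474,000 Ft
  Less exemption 85,000 Ft → base 389,000 Ft
  389,000 Ft × 16% = 62,240 Ft

Regular tax:
  163,000 Ft × 14% = 22,820 Ft
  135,000 Ft × 27% = 36,450 Ft
  3,000 Ft × 39% = 1,170 Ft
  → 60,440 Ft
  Less energy credit 24,000 Ft → 36,440 Ft

62,240 Ft > 36,440 Ft, so the minimum tax is the binding amount.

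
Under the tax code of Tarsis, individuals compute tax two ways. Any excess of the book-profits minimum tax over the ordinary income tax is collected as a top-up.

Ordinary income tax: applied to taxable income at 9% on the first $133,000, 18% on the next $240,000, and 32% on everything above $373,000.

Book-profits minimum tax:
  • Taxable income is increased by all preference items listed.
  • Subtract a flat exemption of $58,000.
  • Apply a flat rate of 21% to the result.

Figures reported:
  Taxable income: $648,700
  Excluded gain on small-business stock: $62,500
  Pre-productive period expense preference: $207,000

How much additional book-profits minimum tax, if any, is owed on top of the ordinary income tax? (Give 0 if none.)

$37,248

Ordinary income tax:
  $133,000 × 9% = $11,970
  $240,000 × 18% = $43,200
  $275,700 × 32% = $88,224
  → $143,394

Book-profits minimum tax:
  Adjusted income: $648,700 + $62,500 + $207,000 = $918,200
  Less exemption $58,000 → base $860,200
  $860,200 × 21% = $180,642

Excess of book-profits minimum tax over ordinary income tax: $180,642 − $143,394 = $37,248.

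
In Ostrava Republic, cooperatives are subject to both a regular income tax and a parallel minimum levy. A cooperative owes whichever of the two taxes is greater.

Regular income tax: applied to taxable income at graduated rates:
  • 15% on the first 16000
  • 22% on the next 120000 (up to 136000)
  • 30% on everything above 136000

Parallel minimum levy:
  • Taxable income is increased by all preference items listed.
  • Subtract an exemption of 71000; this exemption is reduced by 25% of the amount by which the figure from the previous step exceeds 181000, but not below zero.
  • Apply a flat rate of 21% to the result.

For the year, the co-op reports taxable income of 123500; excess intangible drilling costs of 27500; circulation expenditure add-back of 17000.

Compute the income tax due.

26050

Parallel minimum levy:
  Adjusted income: 123500 + 27500 + 17000 = 168000
  Exemption: 168000 ≤ 181000, so full 71000 applies
  Base: 168000 − 71000 = 97000
  97000 × 21% = 20370

Regular income tax:
  16000 × 15% = 2400
  107500 × 22% = 23650
  → 26050

26050 > 20370, so the regular income tax governs.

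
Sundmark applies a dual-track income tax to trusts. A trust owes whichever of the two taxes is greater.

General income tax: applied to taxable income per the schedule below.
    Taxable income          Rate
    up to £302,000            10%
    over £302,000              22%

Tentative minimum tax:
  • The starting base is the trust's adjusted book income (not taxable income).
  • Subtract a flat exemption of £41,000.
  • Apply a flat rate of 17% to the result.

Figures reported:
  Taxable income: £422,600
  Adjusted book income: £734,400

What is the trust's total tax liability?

General income tax:
  £302,000 × 10% = £30,200
  £120,600 × 22% = £26,532
  → £56,732

Tentative minimum tax:
  Base (adjusted book income): £734,400
  Less exemption £41,000 → base £693,400
  £693,400 × 17% = £117,878

£117,878 > £56,732, so the tentative minimum tax is the binding amount.

£117,878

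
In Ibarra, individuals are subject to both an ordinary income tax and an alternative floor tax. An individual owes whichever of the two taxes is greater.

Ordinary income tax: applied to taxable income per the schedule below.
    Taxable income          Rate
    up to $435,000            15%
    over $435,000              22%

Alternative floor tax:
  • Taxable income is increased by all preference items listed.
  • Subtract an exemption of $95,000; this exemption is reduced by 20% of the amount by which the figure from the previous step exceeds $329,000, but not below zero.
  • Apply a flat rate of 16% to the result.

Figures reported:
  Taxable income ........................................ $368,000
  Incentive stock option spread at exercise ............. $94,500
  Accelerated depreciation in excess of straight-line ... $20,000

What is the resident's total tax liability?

Ordinary income tax:
  $368,000 × 15% = $55,200

Alternative floor tax:
  Adjusted income: $368,000 + $94,500 + $20,000 = $482,500
  Exemption: $95,000 − 20% × ($482,500 − $329,000) = $95,000 − $30,700 = $64,300
  Base: $482,500 − $64,300 = $418,200
  $418,200 × 16% = $66,912

$66,912 > $55,200, so the alternative floor tax is the binding amount.

$66,912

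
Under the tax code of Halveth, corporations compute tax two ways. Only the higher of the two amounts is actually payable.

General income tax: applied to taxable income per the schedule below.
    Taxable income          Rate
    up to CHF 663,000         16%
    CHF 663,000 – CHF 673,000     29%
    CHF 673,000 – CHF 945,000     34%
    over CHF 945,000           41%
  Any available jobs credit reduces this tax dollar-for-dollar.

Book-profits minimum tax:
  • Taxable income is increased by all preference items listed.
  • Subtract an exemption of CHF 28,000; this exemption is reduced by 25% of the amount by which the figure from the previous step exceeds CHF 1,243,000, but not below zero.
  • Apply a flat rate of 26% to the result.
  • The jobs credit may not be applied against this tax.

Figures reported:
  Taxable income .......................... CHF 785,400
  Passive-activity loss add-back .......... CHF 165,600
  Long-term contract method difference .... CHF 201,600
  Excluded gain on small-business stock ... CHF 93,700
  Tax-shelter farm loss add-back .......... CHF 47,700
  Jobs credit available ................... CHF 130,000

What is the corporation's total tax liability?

Book-profits minimum tax:
  Adjusted income: CHF 785,400 + CHF 165,600 + CHF 201,600 + CHF 93,700 + CHF 47,700 = CHF 1,294,000
  Exemption: CHF 28,000 − 25% × (CHF 1,294,000 − CHF 1,243,000) = CHF 28,000 − CHF 12,750 = CHF 15,250
  Base: CHF 1,294,000 − CHF 15,250 = CHF 1,278,750
  CHF 1,278,750 × 26% = CHF 332,475

General income tax:
  CHF 663,000 × 16% = CHF 106,080
  CHF 10,000 × 29% = CHF 2,900
  CHF 112,400 × 34% = CHF 38,216
  → CHF 147,196
  Less jobs credit CHF 130,000 → CHF 17,196

CHF 332,475 > CHF 17,196, so the book-profits minimum tax is the binding amount.

CHF 332,475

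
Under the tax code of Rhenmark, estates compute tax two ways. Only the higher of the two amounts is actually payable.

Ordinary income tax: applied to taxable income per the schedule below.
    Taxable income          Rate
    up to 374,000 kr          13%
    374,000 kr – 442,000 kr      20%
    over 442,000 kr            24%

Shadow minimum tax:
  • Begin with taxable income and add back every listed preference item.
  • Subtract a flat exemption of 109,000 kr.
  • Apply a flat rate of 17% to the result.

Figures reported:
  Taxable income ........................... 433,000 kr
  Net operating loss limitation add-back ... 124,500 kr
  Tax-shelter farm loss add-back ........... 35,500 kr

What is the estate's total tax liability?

Ordinary income tax:
  374,000 kr × 13% = 48,620 kr
  59,000 kr × 20% = 11,800 kr
  → 60,420 kr

Shadow minimum tax:
  Adjusted income: 433,000 kr + 124,500 kr + 35,500 kr = 593,000 kr
  Less exemption 109,000 kr → base 484,000 kr
  484,000 kr × 17% = 82,280 kr

82,280 kr > 60,420 kr, so the shadow minimum tax is the binding amount.

82,280 kr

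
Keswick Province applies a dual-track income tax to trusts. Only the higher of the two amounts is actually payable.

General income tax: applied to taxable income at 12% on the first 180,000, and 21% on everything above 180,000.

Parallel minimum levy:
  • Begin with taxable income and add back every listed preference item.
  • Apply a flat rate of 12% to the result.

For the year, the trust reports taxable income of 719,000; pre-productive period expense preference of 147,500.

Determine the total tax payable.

134,790

General income tax:
  180,000 × 12% = 21,600
  539,000 × 21% = 113,190
  → 134,790

Parallel minimum levy:
  Adjusted income: 719,000 + 147,500 = 866,500
  866,500 × 12% = 103,980

134,790 > 103,980, so the general income tax governs.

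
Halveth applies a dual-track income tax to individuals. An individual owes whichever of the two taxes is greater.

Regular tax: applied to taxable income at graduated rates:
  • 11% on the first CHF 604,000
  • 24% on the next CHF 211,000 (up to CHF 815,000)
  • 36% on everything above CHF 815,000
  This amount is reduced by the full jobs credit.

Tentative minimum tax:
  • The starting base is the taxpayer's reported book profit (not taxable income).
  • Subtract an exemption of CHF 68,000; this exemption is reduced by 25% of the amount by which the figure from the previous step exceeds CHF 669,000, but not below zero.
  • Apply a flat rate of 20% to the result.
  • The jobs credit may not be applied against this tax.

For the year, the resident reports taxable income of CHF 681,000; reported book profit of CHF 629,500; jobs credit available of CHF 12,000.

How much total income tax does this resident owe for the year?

CHF 112,300

Tentative minimum tax:
  Base (reported book profit): CHF 629,500
  Exemption: CHF 629,500 ≤ CHF 669,000, so full CHF 68,000 applies
  Base: CHF 629,500 − CHF 68,000 = CHF 561,500
  CHF 561,500 × 20% = CHF 112,300

Regular tax:
  CHF 604,000 × 11% = CHF 66,440
  CHF 77,000 × 24% = CHF 18,480
  → CHF 84,920
  Less jobs credit CHF 12,000 → CHF 72,920

CHF 112,300 > CHF 72,920, so the tentative minimum tax is the binding amount.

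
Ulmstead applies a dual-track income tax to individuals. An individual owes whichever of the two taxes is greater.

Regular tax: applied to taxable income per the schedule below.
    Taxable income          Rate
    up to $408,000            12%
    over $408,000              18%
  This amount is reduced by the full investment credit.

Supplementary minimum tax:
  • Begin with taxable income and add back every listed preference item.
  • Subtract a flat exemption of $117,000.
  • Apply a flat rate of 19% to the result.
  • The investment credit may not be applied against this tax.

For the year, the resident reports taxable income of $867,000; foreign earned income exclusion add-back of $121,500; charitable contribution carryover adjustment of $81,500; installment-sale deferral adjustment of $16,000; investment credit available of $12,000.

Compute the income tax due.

Regular tax:
  $408,000 × 12% = $48,960
  $459,000 × 18% = $82,620
  → $131,580
  Less investment credit $12,000 → $119,580

Supplementary minimum tax:
  Adjusted income: $867,000 + $121,500 + $81,500 + $16,000 = $1,086,000
  Less exemption $117,000 → base $969,000
  $969,000 × 19% = $184,110

$184,110 > $119,580, so the supplementary minimum tax is the binding amount.

$184,110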